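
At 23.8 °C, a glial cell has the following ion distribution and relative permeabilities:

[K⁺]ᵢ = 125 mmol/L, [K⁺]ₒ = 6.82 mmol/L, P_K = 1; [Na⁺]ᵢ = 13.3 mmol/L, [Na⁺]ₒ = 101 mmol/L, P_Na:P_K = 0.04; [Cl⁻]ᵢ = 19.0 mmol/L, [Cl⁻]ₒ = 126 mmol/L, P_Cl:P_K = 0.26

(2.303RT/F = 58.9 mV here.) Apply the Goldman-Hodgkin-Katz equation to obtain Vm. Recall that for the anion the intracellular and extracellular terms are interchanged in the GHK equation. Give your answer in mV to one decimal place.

Vm = 58.9 · log₁₀[(Σ P·[cation]ₒ + Σ P·[anion]ᵢ) / (Σ P·[cation]ᵢ + Σ P·[anion]ₒ)]
Numerator = 1×6.82 + 0.04×101 + 0.26×19.0 = 15.8
Denominator = 1×125 + 0.04×13.3 + 0.26×126 = 158.3
Vm = 58.9 · log₁₀(0.099816) = 58.9 × (-1.0008) = -58.95 mV

-58.9 mV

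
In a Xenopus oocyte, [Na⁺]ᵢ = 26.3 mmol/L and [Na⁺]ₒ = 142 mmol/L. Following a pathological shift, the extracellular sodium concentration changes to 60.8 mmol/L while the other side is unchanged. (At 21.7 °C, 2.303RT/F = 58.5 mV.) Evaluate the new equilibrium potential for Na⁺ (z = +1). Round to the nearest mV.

After the shift: [Na⁺]_out = 60.8, [Na⁺]_in = 26.3 mmol/L.
E_new = (58.5/1)·log₁₀(60.8/26.3) = 58.50 · (0.3639) = 21.29 mV

21 mV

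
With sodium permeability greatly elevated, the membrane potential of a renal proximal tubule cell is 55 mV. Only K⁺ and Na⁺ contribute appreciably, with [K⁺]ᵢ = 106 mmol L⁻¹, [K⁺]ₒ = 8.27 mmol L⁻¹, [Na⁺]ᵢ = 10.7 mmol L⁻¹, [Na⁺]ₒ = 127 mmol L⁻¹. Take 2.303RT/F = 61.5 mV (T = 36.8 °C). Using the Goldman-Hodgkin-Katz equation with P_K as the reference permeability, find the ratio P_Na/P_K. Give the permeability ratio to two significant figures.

19

Let α = P_Na/P_K. GHK: Vm = 61.5·log₁₀[(Kₒ + α·Naₒ)/(Kᵢ + α·Naᵢ)].
10^(Vm/61.5) = 10^(55.0/61.5) = 7.8399
So 7.8399·(Kᵢ + α·Naᵢ) = Kₒ + α·Naₒ → α = (7.8399·106.0 − 8.27) / (127.0 − 7.8399·10.7)
α = (831 − 8.27) / (127.0 − 83.89) = 822.8/43.11 = 19.08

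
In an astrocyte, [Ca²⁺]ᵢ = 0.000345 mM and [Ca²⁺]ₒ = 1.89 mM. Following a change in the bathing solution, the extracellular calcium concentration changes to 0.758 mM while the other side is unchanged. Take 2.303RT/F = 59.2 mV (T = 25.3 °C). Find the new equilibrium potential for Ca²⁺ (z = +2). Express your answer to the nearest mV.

After the shift: [Ca²⁺]_out = 0.758, [Ca²⁺]_in = 0.000345 mM.
E_new = (59.2/2)·log₁₀(0.758/0.000345) = 29.60 · (3.3419) = 98.92 mV

99 mV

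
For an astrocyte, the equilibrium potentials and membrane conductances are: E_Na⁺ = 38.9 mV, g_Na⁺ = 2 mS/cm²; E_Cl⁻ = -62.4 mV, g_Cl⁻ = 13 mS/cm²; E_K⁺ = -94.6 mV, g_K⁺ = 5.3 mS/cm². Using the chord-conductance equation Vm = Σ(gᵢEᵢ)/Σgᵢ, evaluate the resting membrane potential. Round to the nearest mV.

Σ gᵢEᵢ = 2·(38.9) + 13·(-62.4) + 5.3·(-94.6) = -1234.78
Σ gᵢ = 2 + 13 + 5.3 = 20.3
Vm = -1234.78 / 20.3 = -60.83 mV

-61 mV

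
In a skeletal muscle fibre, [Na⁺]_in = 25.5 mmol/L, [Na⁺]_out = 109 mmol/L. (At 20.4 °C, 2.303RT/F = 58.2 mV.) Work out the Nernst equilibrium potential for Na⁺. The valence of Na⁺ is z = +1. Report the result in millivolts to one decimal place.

36.7 mV

E = (58.2/z) · log₁₀([Na⁺]_out/[Na⁺]_in) with z = +1.
= (58.2/1) · log₁₀(109/25.5) = 58.20 · log₁₀(4.275)
= 58.20 · (0.6309) = 36.72 mV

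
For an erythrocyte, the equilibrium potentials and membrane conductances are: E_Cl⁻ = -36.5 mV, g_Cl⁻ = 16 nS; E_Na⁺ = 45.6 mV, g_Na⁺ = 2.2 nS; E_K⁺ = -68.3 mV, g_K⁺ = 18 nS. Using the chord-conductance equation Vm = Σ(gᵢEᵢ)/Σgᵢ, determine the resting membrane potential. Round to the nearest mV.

-47 mV

Σ gᵢEᵢ = 16·(-36.5) + 2.2·(45.6) + 18·(-68.3) = -1713.08
Σ gᵢ = 16 + 2.2 + 18 = 36.2
Vm = -1713.08 / 36.2 = -47.32 mV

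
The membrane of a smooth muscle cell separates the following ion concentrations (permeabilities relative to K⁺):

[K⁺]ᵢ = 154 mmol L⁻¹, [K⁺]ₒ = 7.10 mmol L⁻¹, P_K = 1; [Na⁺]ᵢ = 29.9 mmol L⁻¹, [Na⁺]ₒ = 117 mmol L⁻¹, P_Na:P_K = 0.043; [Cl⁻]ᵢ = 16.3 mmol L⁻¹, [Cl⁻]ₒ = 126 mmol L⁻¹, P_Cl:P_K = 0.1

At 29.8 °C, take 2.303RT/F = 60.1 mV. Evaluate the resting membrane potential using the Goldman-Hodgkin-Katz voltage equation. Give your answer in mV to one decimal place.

-65.3 mV

Vm = 60.1 · log₁₀[(Σ P·[cation]ₒ + Σ P·[anion]ᵢ) / (Σ P·[cation]ᵢ + Σ P·[anion]ₒ)]
Numerator = 1×7.10 + 0.043×117 + 0.1×16.3 = 13.76
Denominator = 1×154 + 0.043×29.9 + 0.1×126 = 167.9
Vm = 60.1 · log₁₀(0.081966) = 60.1 × (-1.0864) = -65.29 mV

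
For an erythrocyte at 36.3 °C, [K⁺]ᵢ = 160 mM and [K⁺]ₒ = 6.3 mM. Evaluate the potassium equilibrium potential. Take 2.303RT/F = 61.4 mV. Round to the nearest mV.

-86 mV

E = (61.4/z) · log₁₀([K⁺]_out/[K⁺]_in) with z = +1.
= (61.4/1) · log₁₀(6.3/160) = 61.40 · log₁₀(0.03938)
= 61.40 · (-1.4048) = -86.25 mV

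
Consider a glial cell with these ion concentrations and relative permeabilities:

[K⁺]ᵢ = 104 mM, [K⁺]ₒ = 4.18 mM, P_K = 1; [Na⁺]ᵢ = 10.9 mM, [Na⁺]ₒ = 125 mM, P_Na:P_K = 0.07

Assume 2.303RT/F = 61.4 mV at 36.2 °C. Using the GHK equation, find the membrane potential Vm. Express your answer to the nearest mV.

Vm = 61.4 · log₁₀[(Σ P·[cation]ₒ + Σ P·[anion]ᵢ) / (Σ P·[cation]ᵢ + Σ P·[anion]ₒ)]
Numerator = 1×4.18 + 0.07×125 = 12.93
Denominator = 1×104 + 0.07×10.9 = 104.8
Vm = 61.4 · log₁₀(0.12342) = 61.4 × (-0.9086) = -55.79 mV

-56 mV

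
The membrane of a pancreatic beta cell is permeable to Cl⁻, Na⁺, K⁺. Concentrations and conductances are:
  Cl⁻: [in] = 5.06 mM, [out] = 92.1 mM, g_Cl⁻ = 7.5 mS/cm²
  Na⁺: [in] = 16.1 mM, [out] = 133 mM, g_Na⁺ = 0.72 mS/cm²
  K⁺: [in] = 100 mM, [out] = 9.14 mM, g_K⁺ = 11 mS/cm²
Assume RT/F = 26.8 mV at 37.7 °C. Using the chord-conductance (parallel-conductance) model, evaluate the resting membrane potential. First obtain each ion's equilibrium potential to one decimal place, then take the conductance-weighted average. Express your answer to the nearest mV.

-65 mV

E_Cl⁻ = (26.8/-1)·ln(92.1/5.06) = -77.8 mV
E_Na⁺ = (26.8/1)·ln(133/16.1) = 56.6 mV
E_K⁺ = (26.8/1)·ln(9.14/100) = -64.1 mV
Vm = (Σ gᵢEᵢ)/(Σ gᵢ) = (7.5·-77.8 + 0.72·56.6 + 11·-64.1) / (7.5 + 0.72 + 11)
= -1247.85 / 19.22 = -64.92 mV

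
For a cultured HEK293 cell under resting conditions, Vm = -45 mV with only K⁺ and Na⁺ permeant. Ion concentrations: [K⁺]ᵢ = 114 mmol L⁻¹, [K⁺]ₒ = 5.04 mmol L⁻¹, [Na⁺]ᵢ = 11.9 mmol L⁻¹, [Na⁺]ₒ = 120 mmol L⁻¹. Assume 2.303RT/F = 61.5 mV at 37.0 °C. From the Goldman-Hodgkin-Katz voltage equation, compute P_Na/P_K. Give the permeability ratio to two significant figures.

0.14

Let α = P_Na/P_K. GHK: Vm = 61.5·log₁₀[(Kₒ + α·Naₒ)/(Kᵢ + α·Naᵢ)].
10^(Vm/61.5) = 10^(-45.0/61.5) = 0.18548
So 0.18548·(Kᵢ + α·Naᵢ) = Kₒ + α·Naₒ → α = (0.18548·114.0 − 5.04) / (120.0 − 0.18548·11.9)
α = (21.14 − 5.04) / (120.0 − 2.207) = 16.1/117.8 = 0.1367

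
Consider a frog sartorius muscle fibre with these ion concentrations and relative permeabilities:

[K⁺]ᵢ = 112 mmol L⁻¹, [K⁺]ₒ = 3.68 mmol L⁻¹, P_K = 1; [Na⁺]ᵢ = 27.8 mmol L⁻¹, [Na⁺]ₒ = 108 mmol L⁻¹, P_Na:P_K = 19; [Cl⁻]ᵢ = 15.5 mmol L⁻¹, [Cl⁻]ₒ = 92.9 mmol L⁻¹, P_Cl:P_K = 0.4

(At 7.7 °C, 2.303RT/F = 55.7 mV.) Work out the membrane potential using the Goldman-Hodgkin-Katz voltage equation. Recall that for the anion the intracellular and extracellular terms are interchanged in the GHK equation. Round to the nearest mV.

Vm = 55.7 · log₁₀[(Σ P·[cation]ₒ + Σ P·[anion]ᵢ) / (Σ P·[cation]ᵢ + Σ P·[anion]ₒ)]
Numerator = 1×3.68 + 19×108 + 0.4×15.5 = 2062
Denominator = 1×112 + 19×27.8 + 0.4×92.9 = 677.4
Vm = 55.7 · log₁₀(3.044) = 55.7 × (0.4834) = 26.93 mV

27 mV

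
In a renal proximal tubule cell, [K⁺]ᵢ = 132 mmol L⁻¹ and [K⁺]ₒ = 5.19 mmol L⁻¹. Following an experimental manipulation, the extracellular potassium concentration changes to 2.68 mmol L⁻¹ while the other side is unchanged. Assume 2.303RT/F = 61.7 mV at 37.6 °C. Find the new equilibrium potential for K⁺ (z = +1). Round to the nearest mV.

After the shift: [K⁺]_out = 2.68, [K⁺]_in = 132 mmol L⁻¹.
E_new = (61.7/1)·log₁₀(2.68/132) = 61.70 · (-1.6924) = -104.42 mV

-104 mV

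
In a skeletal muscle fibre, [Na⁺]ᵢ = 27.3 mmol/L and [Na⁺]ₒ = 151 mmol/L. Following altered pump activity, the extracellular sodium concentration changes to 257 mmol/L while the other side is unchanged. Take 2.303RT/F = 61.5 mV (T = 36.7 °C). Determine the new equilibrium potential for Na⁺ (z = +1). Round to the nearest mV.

After the shift: [Na⁺]_out = 257, [Na⁺]_in = 27.3 mmol/L.
E_new = (61.5/1)·log₁₀(257/27.3) = 61.50 · (0.9738) = 59.89 mV

60 mV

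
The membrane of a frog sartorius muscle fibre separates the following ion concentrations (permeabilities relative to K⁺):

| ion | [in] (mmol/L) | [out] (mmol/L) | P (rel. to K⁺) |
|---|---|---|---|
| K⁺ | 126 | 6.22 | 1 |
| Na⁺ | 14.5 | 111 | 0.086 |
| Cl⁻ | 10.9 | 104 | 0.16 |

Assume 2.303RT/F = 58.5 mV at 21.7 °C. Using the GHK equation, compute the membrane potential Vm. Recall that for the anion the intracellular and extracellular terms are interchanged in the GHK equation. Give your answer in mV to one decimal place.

Vm = 58.5 · log₁₀[(Σ P·[cation]ₒ + Σ P·[anion]ᵢ) / (Σ P·[cation]ᵢ + Σ P·[anion]ₒ)]
Numerator = 1×6.22 + 0.086×111 + 0.16×10.9 = 17.51
Denominator = 1×126 + 0.086×14.5 + 0.16×104 = 143.9
Vm = 58.5 · log₁₀(0.12169) = 58.5 × (-0.9147) = -53.51 mV

-53.5 mV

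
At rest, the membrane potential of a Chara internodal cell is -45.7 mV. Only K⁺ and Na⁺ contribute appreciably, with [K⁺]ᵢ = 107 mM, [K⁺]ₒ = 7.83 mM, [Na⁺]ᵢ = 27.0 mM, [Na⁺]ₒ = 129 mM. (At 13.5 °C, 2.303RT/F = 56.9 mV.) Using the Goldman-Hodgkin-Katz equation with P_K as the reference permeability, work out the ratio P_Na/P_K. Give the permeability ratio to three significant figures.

Let α = P_Na/P_K. GHK: Vm = 56.9·log₁₀[(Kₒ + α·Naₒ)/(Kᵢ + α·Naᵢ)].
10^(Vm/56.9) = 10^(-45.7/56.9) = 0.15734
So 0.15734·(Kᵢ + α·Naᵢ) = Kₒ + α·Naₒ → α = (0.15734·107.0 − 7.83) / (129.0 − 0.15734·27.0)
α = (16.84 − 7.83) / (129.0 − 4.248) = 9.005/124.8 = 0.07219

0.0722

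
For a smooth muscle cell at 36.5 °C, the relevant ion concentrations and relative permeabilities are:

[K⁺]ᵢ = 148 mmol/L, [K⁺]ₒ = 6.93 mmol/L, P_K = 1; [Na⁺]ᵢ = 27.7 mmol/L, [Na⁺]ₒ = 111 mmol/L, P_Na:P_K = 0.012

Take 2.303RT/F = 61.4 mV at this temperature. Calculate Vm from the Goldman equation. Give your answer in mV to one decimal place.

Vm = 61.4 · log₁₀[(Σ P·[cation]ₒ + Σ P·[anion]ᵢ) / (Σ P·[cation]ᵢ + Σ P·[anion]ₒ)]
Numerator = 1×6.93 + 0.012×111 = 8.262
Denominator = 1×148 + 0.012×27.7 = 148.3
Vm = 61.4 · log₁₀(0.055699) = 61.4 × (-1.2542) = -77.00 mV

-77.0 mV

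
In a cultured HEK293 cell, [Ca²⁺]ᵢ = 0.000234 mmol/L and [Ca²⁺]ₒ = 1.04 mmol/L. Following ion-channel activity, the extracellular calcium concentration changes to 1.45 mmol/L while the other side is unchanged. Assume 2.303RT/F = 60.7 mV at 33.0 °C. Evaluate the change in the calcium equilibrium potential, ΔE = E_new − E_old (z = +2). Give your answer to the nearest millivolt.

E_old = (60.7/2)·log₁₀(1.04/0.000234) = 110.71 mV
E_new = (60.7/2)·log₁₀(1.45/0.000234) = 115.09 mV
ΔE = 115.09 − (110.71) = 4.38 mV

4 mV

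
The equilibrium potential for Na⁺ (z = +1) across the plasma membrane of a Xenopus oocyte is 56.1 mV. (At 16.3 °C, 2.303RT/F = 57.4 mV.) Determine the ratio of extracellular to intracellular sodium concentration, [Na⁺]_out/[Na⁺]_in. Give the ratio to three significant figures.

log₁₀([out]/[in]) = E·z/(57.4) = 56.1 × 1 / 57.4 = 0.9774
[out]/[in] = 10^(0.9774) = 9.492

9.49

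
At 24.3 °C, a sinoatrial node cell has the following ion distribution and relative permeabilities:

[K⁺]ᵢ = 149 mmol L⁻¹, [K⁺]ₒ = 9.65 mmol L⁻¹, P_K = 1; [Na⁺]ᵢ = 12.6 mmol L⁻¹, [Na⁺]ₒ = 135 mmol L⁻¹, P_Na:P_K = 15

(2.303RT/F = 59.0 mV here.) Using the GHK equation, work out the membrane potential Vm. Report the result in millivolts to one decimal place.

Vm = 59.0 · log₁₀[(Σ P·[cation]ₒ + Σ P·[anion]ᵢ) / (Σ P·[cation]ᵢ + Σ P·[anion]ₒ)]
Numerator = 1×9.65 + 15×135 = 2035
Denominator = 1×149 + 15×12.6 = 338
Vm = 59.0 · log₁₀(6.0197) = 59.0 × (0.7796) = 45.99 mV

46.0 mV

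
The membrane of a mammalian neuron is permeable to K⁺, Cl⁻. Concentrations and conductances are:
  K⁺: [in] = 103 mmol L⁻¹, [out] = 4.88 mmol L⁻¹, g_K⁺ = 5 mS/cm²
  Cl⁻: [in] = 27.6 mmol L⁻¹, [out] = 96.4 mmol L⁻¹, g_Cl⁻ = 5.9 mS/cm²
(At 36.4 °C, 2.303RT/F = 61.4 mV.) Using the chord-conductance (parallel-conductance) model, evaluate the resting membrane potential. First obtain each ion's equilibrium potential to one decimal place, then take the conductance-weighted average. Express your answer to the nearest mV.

E_K⁺ = (61.4/1)·log₁₀(4.88/103) = -81.3 mV
E_Cl⁻ = (61.4/-1)·log₁₀(96.4/27.6) = -33.4 mV
Vm = (Σ gᵢEᵢ)/(Σ gᵢ) = (5·-81.3 + 5.9·-33.4) / (5 + 5.9)
= -603.56 / 10.9 = -55.37 mV

-55 mV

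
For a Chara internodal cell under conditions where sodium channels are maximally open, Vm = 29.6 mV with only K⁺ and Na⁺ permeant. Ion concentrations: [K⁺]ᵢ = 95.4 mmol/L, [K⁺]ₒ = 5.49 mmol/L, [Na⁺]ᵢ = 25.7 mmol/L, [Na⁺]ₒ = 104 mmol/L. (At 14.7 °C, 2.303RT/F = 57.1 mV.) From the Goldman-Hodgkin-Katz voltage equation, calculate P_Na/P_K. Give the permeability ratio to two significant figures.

16

Let α = P_Na/P_K. GHK: Vm = 57.1·log₁₀[(Kₒ + α·Naₒ)/(Kᵢ + α·Naᵢ)].
10^(Vm/57.1) = 10^(29.6/57.1) = 3.299
So 3.299·(Kᵢ + α·Naᵢ) = Kₒ + α·Naₒ → α = (3.299·95.4 − 5.49) / (104.0 − 3.299·25.7)
α = (314.7 − 5.49) / (104.0 − 84.79) = 309.2/19.21 = 16.09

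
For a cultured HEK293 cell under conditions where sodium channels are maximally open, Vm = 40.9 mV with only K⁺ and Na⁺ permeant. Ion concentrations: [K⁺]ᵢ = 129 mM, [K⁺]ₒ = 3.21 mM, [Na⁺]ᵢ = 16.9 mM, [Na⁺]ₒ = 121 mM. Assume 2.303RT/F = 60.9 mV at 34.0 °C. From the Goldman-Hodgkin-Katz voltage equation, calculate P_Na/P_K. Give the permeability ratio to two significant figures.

Let α = P_Na/P_K. GHK: Vm = 60.9·log₁₀[(Kₒ + α·Naₒ)/(Kᵢ + α·Naᵢ)].
10^(Vm/60.9) = 10^(40.9/60.9) = 4.6945
So 4.6945·(Kᵢ + α·Naᵢ) = Kₒ + α·Naₒ → α = (4.6945·129.0 − 3.21) / (121.0 − 4.6945·16.9)
α = (605.6 − 3.21) / (121.0 − 79.34) = 602.4/41.66 = 14.46

14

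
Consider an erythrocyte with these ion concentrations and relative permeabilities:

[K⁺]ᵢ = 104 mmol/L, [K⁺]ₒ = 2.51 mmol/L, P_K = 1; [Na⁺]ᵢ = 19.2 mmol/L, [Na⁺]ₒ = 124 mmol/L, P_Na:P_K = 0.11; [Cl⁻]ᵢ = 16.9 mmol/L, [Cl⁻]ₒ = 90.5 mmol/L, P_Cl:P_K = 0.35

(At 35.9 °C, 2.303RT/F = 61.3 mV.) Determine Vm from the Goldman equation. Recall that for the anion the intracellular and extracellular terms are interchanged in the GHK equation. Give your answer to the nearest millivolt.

Vm = 61.3 · log₁₀[(Σ P·[cation]ₒ + Σ P·[anion]ᵢ) / (Σ P·[cation]ᵢ + Σ P·[anion]ₒ)]
Numerator = 1×2.51 + 0.11×124 + 0.35×16.9 = 22.06
Denominator = 1×104 + 0.11×19.2 + 0.35×90.5 = 137.8
Vm = 61.3 · log₁₀(0.16014) = 61.3 × (-0.7955) = -48.76 mV

-49 mV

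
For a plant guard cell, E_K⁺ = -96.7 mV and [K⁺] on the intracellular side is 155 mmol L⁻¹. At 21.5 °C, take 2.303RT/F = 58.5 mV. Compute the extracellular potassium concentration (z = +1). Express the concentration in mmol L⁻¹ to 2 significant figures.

Nernst: E = (58.5/1) · log₁₀([out]/[in]), so log₁₀([out]/[in]) = -96.7 × 1 / 58.5 = -1.6530.
[out]/[in] = 10^(-1.6530) = 0.02223.
[out] = 0.02223 × 155 = 3.446 mmol L⁻¹.

3.4 mmol L⁻¹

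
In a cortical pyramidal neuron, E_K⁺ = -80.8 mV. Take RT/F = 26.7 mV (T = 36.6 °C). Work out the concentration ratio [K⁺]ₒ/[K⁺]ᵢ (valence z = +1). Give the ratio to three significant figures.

ln([out]/[in]) = E·z/(26.7) = -80.8 × 1 / 26.7 = -3.0262
[out]/[in] = e^(-3.0262) = 0.0485

0.0485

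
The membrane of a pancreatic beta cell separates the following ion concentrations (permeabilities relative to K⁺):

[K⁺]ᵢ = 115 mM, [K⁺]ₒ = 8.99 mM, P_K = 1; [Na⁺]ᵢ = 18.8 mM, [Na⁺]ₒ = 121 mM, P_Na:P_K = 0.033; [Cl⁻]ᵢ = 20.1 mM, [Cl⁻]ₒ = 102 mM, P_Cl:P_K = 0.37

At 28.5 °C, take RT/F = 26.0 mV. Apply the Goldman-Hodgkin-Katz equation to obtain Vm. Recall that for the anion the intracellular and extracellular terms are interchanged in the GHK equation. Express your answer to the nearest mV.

-52 mV

Vm = 26.0 · ln[(Σ P·[cation]ₒ + Σ P·[anion]ᵢ) / (Σ P·[cation]ᵢ + Σ P·[anion]ₒ)]
Numerator = 1×8.99 + 0.033×121 + 0.37×20.1 = 20.42
Denominator = 1×115 + 0.033×18.8 + 0.37×102 = 153.4
Vm = 26.0 · ln(0.13315) = 26.0 × (-2.0163) = -52.42 mV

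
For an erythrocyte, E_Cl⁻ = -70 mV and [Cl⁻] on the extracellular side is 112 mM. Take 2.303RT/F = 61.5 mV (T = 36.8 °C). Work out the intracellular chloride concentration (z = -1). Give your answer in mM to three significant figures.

Nernst: E = (61.5/-1) · log₁₀([out]/[in]), so log₁₀([out]/[in]) = -70.0 × -1 / 61.5 = 1.1382.
[out]/[in] = 10^(1.1382) = 13.75.
[in] = 112 / 13.75 = 8.147 mM.

8.15 mM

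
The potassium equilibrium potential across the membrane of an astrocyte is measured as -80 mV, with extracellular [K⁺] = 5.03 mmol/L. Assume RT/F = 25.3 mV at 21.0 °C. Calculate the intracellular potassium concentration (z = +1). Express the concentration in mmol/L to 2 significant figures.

120 mmol/L

Nernst: E = (25.3/1) · ln([out]/[in]), so ln([out]/[in]) = -80.0 × 1 / 25.3 = -3.1621.
[out]/[in] = e^(-3.1621) = 0.04234.
[in] = 5.03 / 0.04234 = 118.8 mmol/L.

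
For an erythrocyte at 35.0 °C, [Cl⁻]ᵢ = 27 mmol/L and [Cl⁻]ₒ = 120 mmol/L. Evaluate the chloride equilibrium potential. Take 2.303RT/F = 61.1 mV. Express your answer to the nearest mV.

-40 mV

E = (61.1/z) · log₁₀([Cl⁻]_out/[Cl⁻]_in) with z = -1.
For an anion, dividing by z = -1 reverses the sign.
= (61.1/-1) · log₁₀(120/27) = -61.10 · log₁₀(4.444)
= -61.10 · (0.6478) = -39.58 mV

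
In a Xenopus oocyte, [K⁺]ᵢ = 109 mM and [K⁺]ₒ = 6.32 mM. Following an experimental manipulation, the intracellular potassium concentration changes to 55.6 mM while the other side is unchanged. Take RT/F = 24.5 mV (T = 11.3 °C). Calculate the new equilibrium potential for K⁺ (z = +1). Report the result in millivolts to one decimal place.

-53.3 mV

After the shift: [K⁺]_out = 6.32, [K⁺]_in = 55.6 mM.
E_new = (24.5/1)·ln(6.32/55.6) = 24.50 · (-2.1745) = -53.27 mV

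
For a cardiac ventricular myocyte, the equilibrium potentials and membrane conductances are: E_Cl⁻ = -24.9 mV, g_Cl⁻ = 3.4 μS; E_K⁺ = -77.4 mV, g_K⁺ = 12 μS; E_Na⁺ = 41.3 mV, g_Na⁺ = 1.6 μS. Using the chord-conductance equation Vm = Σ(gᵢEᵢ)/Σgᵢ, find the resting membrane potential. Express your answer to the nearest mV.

Σ gᵢEᵢ = 3.4·(-24.9) + 12·(-77.4) + 1.6·(41.3) = -947.38
Σ gᵢ = 3.4 + 12 + 1.6 = 17
Vm = -947.38 / 17 = -55.73 mV

-56 mV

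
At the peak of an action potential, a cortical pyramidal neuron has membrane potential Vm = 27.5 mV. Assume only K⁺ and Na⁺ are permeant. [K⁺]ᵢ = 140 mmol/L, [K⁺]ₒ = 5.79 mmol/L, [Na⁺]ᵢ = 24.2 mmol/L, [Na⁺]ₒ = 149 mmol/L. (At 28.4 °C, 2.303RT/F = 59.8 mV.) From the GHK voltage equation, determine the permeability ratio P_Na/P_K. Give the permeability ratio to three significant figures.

5.02

Let α = P_Na/P_K. GHK: Vm = 59.8·log₁₀[(Kₒ + α·Naₒ)/(Kᵢ + α·Naᵢ)].
10^(Vm/59.8) = 10^(27.5/59.8) = 2.8831
So 2.8831·(Kᵢ + α·Naᵢ) = Kₒ + α·Naₒ → α = (2.8831·140.0 − 5.79) / (149.0 − 2.8831·24.2)
α = (403.6 − 5.79) / (149.0 − 69.77) = 397.9/79.23 = 5.022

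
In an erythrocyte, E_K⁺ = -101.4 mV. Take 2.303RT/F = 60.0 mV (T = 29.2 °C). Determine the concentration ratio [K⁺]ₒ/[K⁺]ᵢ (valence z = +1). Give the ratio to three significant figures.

0.0204

log₁₀([out]/[in]) = E·z/(60.0) = -101.4 × 1 / 60.0 = -1.6900
[out]/[in] = 10^(-1.6900) = 0.02042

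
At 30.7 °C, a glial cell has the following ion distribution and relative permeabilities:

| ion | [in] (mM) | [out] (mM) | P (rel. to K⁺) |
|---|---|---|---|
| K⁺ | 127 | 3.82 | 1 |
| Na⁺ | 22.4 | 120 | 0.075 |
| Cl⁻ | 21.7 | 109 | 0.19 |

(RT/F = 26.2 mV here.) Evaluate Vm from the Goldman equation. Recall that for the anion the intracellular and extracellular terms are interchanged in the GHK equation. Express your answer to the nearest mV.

Vm = 26.2 · ln[(Σ P·[cation]ₒ + Σ P·[anion]ᵢ) / (Σ P·[cation]ᵢ + Σ P·[anion]ₒ)]
Numerator = 1×3.82 + 0.075×120 + 0.19×21.7 = 16.94
Denominator = 1×127 + 0.075×22.4 + 0.19×109 = 149.4
Vm = 26.2 · ln(0.11341) = 26.2 × (-2.1767) = -57.03 mV

-57 mV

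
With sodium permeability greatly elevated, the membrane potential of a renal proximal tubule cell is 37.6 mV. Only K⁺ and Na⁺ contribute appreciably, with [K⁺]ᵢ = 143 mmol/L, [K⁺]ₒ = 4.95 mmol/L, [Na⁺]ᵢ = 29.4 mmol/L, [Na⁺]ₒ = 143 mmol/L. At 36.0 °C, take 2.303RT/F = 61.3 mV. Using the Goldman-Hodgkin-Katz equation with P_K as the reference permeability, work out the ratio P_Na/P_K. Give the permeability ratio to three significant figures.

26.1

Let α = P_Na/P_K. GHK: Vm = 61.3·log₁₀[(Kₒ + α·Naₒ)/(Kᵢ + α·Naᵢ)].
10^(Vm/61.3) = 10^(37.6/61.3) = 4.1056
So 4.1056·(Kᵢ + α·Naᵢ) = Kₒ + α·Naₒ → α = (4.1056·143.0 − 4.95) / (143.0 − 4.1056·29.4)
α = (587.1 − 4.95) / (143.0 − 120.7) = 582.2/22.3 = 26.11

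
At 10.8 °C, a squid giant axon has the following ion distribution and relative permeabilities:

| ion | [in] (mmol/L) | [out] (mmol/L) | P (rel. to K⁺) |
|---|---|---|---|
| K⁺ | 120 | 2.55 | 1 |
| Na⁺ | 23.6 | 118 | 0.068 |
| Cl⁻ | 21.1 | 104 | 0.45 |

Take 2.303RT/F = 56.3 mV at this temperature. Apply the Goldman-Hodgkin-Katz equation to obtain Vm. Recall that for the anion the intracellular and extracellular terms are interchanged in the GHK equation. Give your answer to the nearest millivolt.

Vm = 56.3 · log₁₀[(Σ P·[cation]ₒ + Σ P·[anion]ᵢ) / (Σ P·[cation]ᵢ + Σ P·[anion]ₒ)]
Numerator = 1×2.55 + 0.068×118 + 0.45×21.1 = 20.07
Denominator = 1×120 + 0.068×23.6 + 0.45×104 = 168.4
Vm = 56.3 · log₁₀(0.11917) = 56.3 × (-0.9238) = -52.01 mV

-52 mV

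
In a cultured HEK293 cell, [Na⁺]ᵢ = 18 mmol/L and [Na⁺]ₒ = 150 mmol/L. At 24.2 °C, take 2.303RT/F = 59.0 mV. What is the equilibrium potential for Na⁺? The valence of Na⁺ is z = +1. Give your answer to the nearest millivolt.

E = (59.0/z) · log₁₀([Na⁺]_out/[Na⁺]_in) with z = +1.
= (59.0/1) · log₁₀(150/18) = 59.00 · log₁₀(8.333)
= 59.00 · (0.9208) = 54.33 mV

54 mV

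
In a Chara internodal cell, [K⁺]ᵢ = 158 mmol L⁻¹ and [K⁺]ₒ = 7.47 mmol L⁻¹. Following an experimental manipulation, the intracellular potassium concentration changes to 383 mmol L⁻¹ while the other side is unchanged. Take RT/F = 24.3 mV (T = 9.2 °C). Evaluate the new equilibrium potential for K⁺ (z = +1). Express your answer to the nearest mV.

-96 mV

After the shift: [K⁺]_out = 7.47, [K⁺]_in = 383 mmol L⁻¹.
E_new = (24.3/1)·ln(7.47/383) = 24.30 · (-3.9371) = -95.67 mV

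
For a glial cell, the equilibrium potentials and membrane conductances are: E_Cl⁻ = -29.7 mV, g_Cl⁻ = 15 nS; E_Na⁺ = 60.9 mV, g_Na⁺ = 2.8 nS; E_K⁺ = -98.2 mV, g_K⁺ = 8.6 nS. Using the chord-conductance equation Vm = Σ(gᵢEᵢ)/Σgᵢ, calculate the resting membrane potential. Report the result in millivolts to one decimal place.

Σ gᵢEᵢ = 15·(-29.7) + 2.8·(60.9) + 8.6·(-98.2) = -1119.50
Σ gᵢ = 15 + 2.8 + 8.6 = 26.4
Vm = -1119.50 / 26.4 = -42.41 mV

-42.4 mV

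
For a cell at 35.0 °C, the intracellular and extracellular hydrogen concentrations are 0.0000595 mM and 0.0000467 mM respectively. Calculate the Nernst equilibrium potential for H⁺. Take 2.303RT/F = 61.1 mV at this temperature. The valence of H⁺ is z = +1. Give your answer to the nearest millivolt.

E = (61.1/z) · log₁₀([H⁺]_out/[H⁺]_in) with z = +1.
= (61.1/1) · log₁₀(0.0000467/0.0000595) = 61.10 · log₁₀(0.7849)
= 61.10 · (-0.1052) = -6.43 mV

-6 mV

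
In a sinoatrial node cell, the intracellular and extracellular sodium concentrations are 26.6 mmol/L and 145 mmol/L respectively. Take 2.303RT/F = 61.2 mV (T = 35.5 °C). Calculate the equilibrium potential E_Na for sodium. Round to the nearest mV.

E = (61.2/z) · log₁₀([Na⁺]_out/[Na⁺]_in) with z = +1.
= (61.2/1) · log₁₀(145/26.6) = 61.20 · log₁₀(5.451)
= 61.20 · (0.7365) = 45.07 mV

45 mV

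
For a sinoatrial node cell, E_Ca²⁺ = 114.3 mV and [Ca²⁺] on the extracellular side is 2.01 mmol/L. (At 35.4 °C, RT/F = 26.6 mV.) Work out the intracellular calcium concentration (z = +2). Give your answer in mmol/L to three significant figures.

0.000372 mmol/L

Nernst: E = (26.6/2) · ln([out]/[in]), so ln([out]/[in]) = 114.3 × 2 / 26.6 = 8.5940.
[out]/[in] = e^(8.5940) = 5399.
[in] = 2.01 / 5399 = 0.0003723 mmol/L.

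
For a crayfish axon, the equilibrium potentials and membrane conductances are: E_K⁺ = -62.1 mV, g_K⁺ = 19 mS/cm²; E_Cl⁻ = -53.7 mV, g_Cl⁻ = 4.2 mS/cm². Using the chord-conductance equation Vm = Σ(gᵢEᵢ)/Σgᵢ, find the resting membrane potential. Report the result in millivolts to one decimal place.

-60.6 mV

Σ gᵢEᵢ = 19·(-62.1) + 4.2·(-53.7) = -1405.44
Σ gᵢ = 19 + 4.2 = 23.2
Vm = -1405.44 / 23.2 = -60.58 mV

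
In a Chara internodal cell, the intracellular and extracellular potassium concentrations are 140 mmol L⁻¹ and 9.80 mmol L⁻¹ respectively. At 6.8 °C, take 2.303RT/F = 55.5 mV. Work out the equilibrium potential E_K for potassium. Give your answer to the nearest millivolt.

-64 mV

E = (55.5/z) · log₁₀([K⁺]_out/[K⁺]_in) with z = +1.
= (55.5/1) · log₁₀(9.80/140) = 55.50 · log₁₀(0.07)
= 55.50 · (-1.1549) = -64.10 mV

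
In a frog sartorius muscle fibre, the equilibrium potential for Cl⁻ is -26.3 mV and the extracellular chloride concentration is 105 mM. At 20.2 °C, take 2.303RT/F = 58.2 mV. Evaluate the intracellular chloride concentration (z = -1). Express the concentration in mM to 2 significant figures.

Nernst: E = (58.2/-1) · log₁₀([out]/[in]), so log₁₀([out]/[in]) = -26.3 × -1 / 58.2 = 0.4519.
[out]/[in] = 10^(0.4519) = 2.831.
[in] = 105 / 2.831 = 37.09 mM.

37 mM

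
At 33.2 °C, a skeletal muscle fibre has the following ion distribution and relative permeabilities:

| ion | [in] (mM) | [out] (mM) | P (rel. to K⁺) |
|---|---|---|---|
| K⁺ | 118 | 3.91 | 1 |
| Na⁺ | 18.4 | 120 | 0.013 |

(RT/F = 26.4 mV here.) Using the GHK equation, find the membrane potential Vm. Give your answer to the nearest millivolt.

-81 mV

Vm = 26.4 · ln[(Σ P·[cation]ₒ + Σ P·[anion]ᵢ) / (Σ P·[cation]ᵢ + Σ P·[anion]ₒ)]
Numerator = 1×3.91 + 0.013×120 = 5.47
Denominator = 1×118 + 0.013×18.4 = 118.2
Vm = 26.4 · ln(0.046262) = 26.4 × (-3.0734) = -81.14 mV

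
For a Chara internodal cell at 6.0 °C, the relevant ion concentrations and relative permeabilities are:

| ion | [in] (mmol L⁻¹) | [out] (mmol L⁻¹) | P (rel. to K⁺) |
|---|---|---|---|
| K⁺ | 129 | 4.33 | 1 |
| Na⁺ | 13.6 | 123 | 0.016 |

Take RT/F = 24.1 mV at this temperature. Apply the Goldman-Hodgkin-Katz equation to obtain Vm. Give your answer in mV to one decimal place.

-72.8 mV

Vm = 24.1 · ln[(Σ P·[cation]ₒ + Σ P·[anion]ᵢ) / (Σ P·[cation]ᵢ + Σ P·[anion]ₒ)]
Numerator = 1×4.33 + 0.016×123 = 6.298
Denominator = 1×129 + 0.016×13.6 = 129.2
Vm = 24.1 · ln(0.048739) = 24.1 × (-3.0213) = -72.81 mV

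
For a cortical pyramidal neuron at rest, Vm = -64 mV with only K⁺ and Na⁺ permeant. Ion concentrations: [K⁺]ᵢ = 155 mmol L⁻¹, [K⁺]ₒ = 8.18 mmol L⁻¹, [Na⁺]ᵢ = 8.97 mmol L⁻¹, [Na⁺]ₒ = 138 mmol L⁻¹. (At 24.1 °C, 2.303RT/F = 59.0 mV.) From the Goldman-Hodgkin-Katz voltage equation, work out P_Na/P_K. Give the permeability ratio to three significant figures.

Let α = P_Na/P_K. GHK: Vm = 59.0·log₁₀[(Kₒ + α·Naₒ)/(Kᵢ + α·Naᵢ)].
10^(Vm/59.0) = 10^(-64.0/59.0) = 0.082272
So 0.082272·(Kᵢ + α·Naᵢ) = Kₒ + α·Naₒ → α = (0.082272·155.0 − 8.18) / (138.0 − 0.082272·8.97)
α = (12.75 − 8.18) / (138.0 − 0.738) = 4.572/137.3 = 0.03331

0.0333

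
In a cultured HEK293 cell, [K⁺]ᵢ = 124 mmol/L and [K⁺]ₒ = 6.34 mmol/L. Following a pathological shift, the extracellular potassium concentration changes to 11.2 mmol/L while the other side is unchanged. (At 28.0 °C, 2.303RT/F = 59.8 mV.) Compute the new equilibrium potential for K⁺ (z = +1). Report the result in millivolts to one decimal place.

After the shift: [K⁺]_out = 11.2, [K⁺]_in = 124 mmol/L.
E_new = (59.8/1)·log₁₀(11.2/124) = 59.80 · (-1.0442) = -62.44 mV

-62.4 mV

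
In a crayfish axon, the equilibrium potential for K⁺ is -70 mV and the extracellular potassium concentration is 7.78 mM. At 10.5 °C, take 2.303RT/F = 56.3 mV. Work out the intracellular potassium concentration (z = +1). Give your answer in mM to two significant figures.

140 mM

Nernst: E = (56.3/1) · log₁₀([out]/[in]), so log₁₀([out]/[in]) = -70.0 × 1 / 56.3 = -1.2433.
[out]/[in] = 10^(-1.2433) = 0.0571.
[in] = 7.78 / 0.0571 = 136.2 mM.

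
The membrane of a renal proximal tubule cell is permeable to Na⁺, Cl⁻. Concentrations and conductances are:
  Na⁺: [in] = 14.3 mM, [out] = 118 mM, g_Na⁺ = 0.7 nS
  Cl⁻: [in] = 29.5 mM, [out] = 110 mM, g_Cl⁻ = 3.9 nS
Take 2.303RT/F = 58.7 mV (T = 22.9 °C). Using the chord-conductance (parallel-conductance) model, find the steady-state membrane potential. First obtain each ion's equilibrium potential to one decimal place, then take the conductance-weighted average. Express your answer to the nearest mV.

E_Na⁺ = (58.7/1)·log₁₀(118/14.3) = 53.8 mV
E_Cl⁻ = (58.7/-1)·log₁₀(110/29.5) = -33.6 mV
Vm = (Σ gᵢEᵢ)/(Σ gᵢ) = (0.7·53.8 + 3.9·-33.6) / (0.7 + 3.9)
= -93.38 / 4.6 = -20.30 mV

-20 mV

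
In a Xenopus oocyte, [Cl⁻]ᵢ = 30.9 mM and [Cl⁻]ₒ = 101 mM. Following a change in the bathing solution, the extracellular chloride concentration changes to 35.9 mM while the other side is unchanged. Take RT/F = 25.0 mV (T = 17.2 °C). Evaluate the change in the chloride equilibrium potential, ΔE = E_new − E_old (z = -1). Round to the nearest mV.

26 mV

E_old = (25.0/-1)·ln(101/30.9) = -29.61 mV
E_new = (25.0/-1)·ln(35.9/30.9) = -3.75 mV
ΔE = -3.75 − (-29.61) = 25.86 mV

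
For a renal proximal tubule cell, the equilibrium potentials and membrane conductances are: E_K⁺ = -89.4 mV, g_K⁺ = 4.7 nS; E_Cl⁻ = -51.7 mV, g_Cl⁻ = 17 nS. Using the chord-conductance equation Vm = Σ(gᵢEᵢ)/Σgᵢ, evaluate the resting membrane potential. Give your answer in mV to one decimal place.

Σ gᵢEᵢ = 4.7·(-89.4) + 17·(-51.7) = -1299.08
Σ gᵢ = 4.7 + 17 = 21.7
Vm = -1299.08 / 21.7 = -59.87 mV

-59.9 mV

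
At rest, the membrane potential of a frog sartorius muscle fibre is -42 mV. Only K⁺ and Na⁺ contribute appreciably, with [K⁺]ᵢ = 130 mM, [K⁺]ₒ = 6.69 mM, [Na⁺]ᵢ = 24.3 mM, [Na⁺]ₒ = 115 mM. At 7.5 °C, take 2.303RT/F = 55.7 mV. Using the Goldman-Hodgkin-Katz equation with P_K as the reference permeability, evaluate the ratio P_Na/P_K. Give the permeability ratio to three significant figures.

Let α = P_Na/P_K. GHK: Vm = 55.7·log₁₀[(Kₒ + α·Naₒ)/(Kᵢ + α·Naᵢ)].
10^(Vm/55.7) = 10^(-42.0/55.7) = 0.17618
So 0.17618·(Kᵢ + α·Naᵢ) = Kₒ + α·Naₒ → α = (0.17618·130.0 − 6.69) / (115.0 − 0.17618·24.3)
α = (22.9 − 6.69) / (115.0 − 4.281) = 16.21/110.7 = 0.1464

0.146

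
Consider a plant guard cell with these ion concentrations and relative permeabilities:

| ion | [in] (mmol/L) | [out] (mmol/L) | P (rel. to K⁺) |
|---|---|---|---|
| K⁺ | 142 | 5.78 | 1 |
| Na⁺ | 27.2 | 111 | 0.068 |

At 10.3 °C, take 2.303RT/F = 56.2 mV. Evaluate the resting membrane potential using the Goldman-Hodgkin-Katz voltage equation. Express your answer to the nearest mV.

-58 mV

Vm = 56.2 · log₁₀[(Σ P·[cation]ₒ + Σ P·[anion]ᵢ) / (Σ P·[cation]ᵢ + Σ P·[anion]ₒ)]
Numerator = 1×5.78 + 0.068×111 = 13.33
Denominator = 1×142 + 0.068×27.2 = 143.8
Vm = 56.2 · log₁₀(0.092652) = 56.2 × (-1.0331) = -58.06 mV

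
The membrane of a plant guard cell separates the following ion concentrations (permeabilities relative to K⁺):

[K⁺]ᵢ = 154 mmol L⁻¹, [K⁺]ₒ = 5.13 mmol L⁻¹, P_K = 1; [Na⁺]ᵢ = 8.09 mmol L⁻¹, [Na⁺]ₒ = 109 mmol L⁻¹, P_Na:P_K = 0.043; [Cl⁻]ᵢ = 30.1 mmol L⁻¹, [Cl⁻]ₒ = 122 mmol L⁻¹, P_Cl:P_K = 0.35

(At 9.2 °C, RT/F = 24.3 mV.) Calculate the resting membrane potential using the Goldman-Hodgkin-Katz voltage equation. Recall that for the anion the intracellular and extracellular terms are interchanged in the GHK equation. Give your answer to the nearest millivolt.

Vm = 24.3 · ln[(Σ P·[cation]ₒ + Σ P·[anion]ᵢ) / (Σ P·[cation]ᵢ + Σ P·[anion]ₒ)]
Numerator = 1×5.13 + 0.043×109 + 0.35×30.1 = 20.35
Denominator = 1×154 + 0.043×8.09 + 0.35×122 = 197
Vm = 24.3 · ln(0.10328) = 24.3 × (-2.2703) = -55.17 mV

-55 mV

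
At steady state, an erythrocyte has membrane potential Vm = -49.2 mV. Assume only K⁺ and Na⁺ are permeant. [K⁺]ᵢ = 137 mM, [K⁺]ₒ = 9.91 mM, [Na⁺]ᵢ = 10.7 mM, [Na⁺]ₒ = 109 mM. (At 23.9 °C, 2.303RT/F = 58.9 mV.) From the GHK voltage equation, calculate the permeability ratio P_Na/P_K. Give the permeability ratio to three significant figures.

Let α = P_Na/P_K. GHK: Vm = 58.9·log₁₀[(Kₒ + α·Naₒ)/(Kᵢ + α·Naᵢ)].
10^(Vm/58.9) = 10^(-49.2/58.9) = 0.14611
So 0.14611·(Kᵢ + α·Naᵢ) = Kₒ + α·Naₒ → α = (0.14611·137.0 − 9.91) / (109.0 − 0.14611·10.7)
α = (20.02 − 9.91) / (109.0 − 1.563) = 10.11/107.4 = 0.09408

0.0941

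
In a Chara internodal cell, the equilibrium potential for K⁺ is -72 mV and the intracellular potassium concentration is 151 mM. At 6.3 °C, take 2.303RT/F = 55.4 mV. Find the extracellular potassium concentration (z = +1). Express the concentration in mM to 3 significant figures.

Nernst: E = (55.4/1) · log₁₀([out]/[in]), so log₁₀([out]/[in]) = -72.0 × 1 / 55.4 = -1.2996.
[out]/[in] = 10^(-1.2996) = 0.05016.
[out] = 0.05016 × 151 = 7.574 mM.

7.57 mM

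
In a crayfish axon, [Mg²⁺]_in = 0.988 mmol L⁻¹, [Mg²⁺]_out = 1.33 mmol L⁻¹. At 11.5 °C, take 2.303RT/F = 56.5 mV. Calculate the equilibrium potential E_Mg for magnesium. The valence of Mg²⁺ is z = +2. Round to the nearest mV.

4 mV

E = (56.5/z) · log₁₀([Mg²⁺]_out/[Mg²⁺]_in) with z = +2.
= (56.5/2) · log₁₀(1.33/0.988) = 28.25 · log₁₀(1.346)
= 28.25 · (0.1291) = 3.65 mV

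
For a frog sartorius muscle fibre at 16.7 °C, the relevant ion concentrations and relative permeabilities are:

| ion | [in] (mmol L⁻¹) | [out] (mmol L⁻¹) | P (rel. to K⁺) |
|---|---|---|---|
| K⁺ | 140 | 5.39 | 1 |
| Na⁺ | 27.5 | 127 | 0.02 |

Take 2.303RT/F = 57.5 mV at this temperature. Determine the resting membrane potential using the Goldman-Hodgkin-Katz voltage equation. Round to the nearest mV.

-72 mV

Vm = 57.5 · log₁₀[(Σ P·[cation]ₒ + Σ P·[anion]ᵢ) / (Σ P·[cation]ᵢ + Σ P·[anion]ₒ)]
Numerator = 1×5.39 + 0.02×127 = 7.93
Denominator = 1×140 + 0.02×27.5 = 140.6
Vm = 57.5 · log₁₀(0.056421) = 57.5 × (-1.2486) = -71.79 mV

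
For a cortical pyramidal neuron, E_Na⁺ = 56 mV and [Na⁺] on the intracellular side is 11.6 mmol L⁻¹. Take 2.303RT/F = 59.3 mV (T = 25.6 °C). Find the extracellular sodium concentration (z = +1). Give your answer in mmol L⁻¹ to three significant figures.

102 mmol L⁻¹

Nernst: E = (59.3/1) · log₁₀([out]/[in]), so log₁₀([out]/[in]) = 56.0 × 1 / 59.3 = 0.9444.
[out]/[in] = 10^(0.9444) = 8.797.
[out] = 8.797 × 11.6 = 102 mmol L⁻¹.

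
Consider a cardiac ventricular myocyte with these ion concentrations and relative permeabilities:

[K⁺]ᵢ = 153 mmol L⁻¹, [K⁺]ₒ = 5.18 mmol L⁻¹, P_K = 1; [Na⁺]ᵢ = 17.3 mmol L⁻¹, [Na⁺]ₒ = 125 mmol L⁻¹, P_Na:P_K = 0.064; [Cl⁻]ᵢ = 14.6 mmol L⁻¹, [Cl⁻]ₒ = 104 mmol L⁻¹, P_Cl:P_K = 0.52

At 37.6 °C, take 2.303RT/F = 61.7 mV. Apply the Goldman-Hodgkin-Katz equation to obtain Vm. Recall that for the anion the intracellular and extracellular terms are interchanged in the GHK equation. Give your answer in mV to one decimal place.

Vm = 61.7 · log₁₀[(Σ P·[cation]ₒ + Σ P·[anion]ᵢ) / (Σ P·[cation]ᵢ + Σ P·[anion]ₒ)]
Numerator = 1×5.18 + 0.064×125 + 0.52×14.6 = 20.77
Denominator = 1×153 + 0.064×17.3 + 0.52×104 = 208.2
Vm = 61.7 · log₁₀(0.099776) = 61.7 × (-1.0010) = -61.76 mV

-61.8 mV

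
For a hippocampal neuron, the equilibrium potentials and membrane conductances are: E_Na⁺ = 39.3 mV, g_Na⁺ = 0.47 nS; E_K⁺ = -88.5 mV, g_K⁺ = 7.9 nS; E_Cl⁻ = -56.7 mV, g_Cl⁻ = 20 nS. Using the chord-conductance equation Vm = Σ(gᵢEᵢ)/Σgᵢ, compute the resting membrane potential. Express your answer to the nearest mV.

Σ gᵢEᵢ = 0.47·(39.3) + 7.9·(-88.5) + 20·(-56.7) = -1814.68
Σ gᵢ = 0.47 + 7.9 + 20 = 28.37
Vm = -1814.68 / 28.37 = -63.96 mV

-64 mV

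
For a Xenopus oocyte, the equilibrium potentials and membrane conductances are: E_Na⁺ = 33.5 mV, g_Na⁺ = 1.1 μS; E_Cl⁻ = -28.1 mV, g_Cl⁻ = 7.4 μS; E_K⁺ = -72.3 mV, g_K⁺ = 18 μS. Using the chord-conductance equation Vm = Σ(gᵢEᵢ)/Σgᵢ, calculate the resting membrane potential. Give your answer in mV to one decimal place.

Σ gᵢEᵢ = 1.1·(33.5) + 7.4·(-28.1) + 18·(-72.3) = -1472.49
Σ gᵢ = 1.1 + 7.4 + 18 = 26.5
Vm = -1472.49 / 26.5 = -55.57 mV

-55.6 mV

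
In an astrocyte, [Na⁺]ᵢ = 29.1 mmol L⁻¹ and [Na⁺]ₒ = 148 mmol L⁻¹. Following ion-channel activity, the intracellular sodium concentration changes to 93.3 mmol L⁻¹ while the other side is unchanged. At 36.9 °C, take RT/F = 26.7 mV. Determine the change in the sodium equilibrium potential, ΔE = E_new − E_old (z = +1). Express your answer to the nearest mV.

E_old = (26.7/1)·ln(148/29.1) = 43.43 mV
E_new = (26.7/1)·ln(148/93.3) = 12.32 mV
ΔE = 12.32 − (43.43) = -31.11 mV

-31 mV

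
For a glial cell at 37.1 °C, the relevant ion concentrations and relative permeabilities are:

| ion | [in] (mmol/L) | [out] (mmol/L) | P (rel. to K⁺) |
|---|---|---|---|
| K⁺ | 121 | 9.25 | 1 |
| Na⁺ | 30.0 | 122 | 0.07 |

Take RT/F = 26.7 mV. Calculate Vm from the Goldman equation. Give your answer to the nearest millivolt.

-52 mV

Vm = 26.7 · ln[(Σ P·[cation]ₒ + Σ P·[anion]ᵢ) / (Σ P·[cation]ᵢ + Σ P·[anion]ₒ)]
Numerator = 1×9.25 + 0.07×122 = 17.79
Denominator = 1×121 + 0.07×30.0 = 123.1
Vm = 26.7 · ln(0.14452) = 26.7 × (-1.9344) = -51.65 mV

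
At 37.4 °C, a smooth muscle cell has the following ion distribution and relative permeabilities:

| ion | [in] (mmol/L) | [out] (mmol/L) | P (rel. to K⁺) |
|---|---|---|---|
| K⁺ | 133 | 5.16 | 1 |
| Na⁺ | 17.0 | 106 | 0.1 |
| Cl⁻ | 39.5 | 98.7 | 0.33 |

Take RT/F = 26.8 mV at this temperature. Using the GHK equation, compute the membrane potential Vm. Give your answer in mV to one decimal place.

-47.2 mV

Vm = 26.8 · ln[(Σ P·[cation]ₒ + Σ P·[anion]ᵢ) / (Σ P·[cation]ᵢ + Σ P·[anion]ₒ)]
Numerator = 1×5.16 + 0.1×106 + 0.33×39.5 = 28.8
Denominator = 1×133 + 0.1×17.0 + 0.33×98.7 = 167.3
Vm = 26.8 · ln(0.17215) = 26.8 × (-1.7594) = -47.15 mV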